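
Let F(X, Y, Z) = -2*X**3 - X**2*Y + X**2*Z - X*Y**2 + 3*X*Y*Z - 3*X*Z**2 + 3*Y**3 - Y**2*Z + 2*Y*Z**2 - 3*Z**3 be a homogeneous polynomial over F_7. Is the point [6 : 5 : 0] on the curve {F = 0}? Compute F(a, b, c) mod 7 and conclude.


F(6,5,0) ≡ 5 (mod 7); P is NOT on the curve.

Evaluate F(6, 5, 0) term-by-term (mod 7).
  -2*X**3 ↦ -2·216·1·1 = -432
  -X**2*Y ↦ -1·36·5·1 = -180
  X**2*Z ↦ 1·36·1·0 = 0
  -X*Y**2 ↦ -1·6·25·1 = -150
  3*X*Y*Z ↦ 3·6·5·0 = 0
  -3*X*Z**2 ↦ -3·6·1·0 = 0
  3*Y**3 ↦ 3·1·125·1 = 375
  -Y**2*Z ↦ -1·1·25·0 = 0
  2*Y*Z**2 ↦ 2·1·5·0 = 0
  -3*Z**3 ↦ -3·1·1·0 = 0
Sum: F(6, 5, 0) = (-432) + (-180) + (0) + (-150) + (0) + (0) + (375) + (0) + (0) + (0) = -387.
Reducing mod 7: -387 ≡ 5 (mod 7).
Since F(a, b, c) ≡ 5 ≠ 0 (mod 7), P does NOT lie on the curve.


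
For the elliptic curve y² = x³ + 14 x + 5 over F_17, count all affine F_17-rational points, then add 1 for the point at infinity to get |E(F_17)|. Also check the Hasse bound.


Affine points = {(5, 8), (5, 9), (6, 4), (6, 13), (7, 2), (7, 15), (8, 0), (13, 2), (13, 15), (14, 2), (14, 15)}; affine count = 11; |E(F_17)| = 12.

Discriminant check: Δ ∝ 4a³ + 27b² = 4·14³ + 27·5² = 4·2744 + 27·25 ≡ 6 (mod 17). Nonzero ⇒ E is nonsingular.
For each x ∈ F_17, compute rhs = x³ + 14·x + 5 mod 17, then count y ∈ F_17 with y² ≡ rhs.
  x = 0: rhs = 5, matching y values: none (0 points).
  x = 1: rhs = 3, matching y values: none (0 points).
  x = 2: rhs = 7, matching y values: none (0 points).
  x = 3: rhs = 6, matching y values: none (0 points).
  x = 4: rhs = 6, matching y values: none (0 points).
  x = 5: rhs = 13, matching y values: 8, 9 (2 points).
  x = 6: rhs = 16, matching y values: 4, 13 (2 points).
  x = 7: rhs = 4, matching y values: 2, 15 (2 points).
  x = 8: rhs = 0, matching y values: 0 (1 points).
  x = 9: rhs = 10, matching y values: none (0 points).
  x = 10: rhs = 6, matching y values: none (0 points).
  x = 11: rhs = 11, matching y values: none (0 points).
  x = 12: rhs = 14, matching y values: none (0 points).
  x = 13: rhs = 4, matching y values: 2, 15 (2 points).
  x = 14: rhs = 4, matching y values: 2, 15 (2 points).
  x = 15: rhs = 3, matching y values: none (0 points).
  x = 16: rhs = 7, matching y values: none (0 points).
Total affine count: 11.
Full point count |E(F_17)| = 11 + 1 = 12.
Hasse bound: |12 − (17+1)| = |-6| = 6 ≤ 2√17 ≈ 8.2462 ✓.


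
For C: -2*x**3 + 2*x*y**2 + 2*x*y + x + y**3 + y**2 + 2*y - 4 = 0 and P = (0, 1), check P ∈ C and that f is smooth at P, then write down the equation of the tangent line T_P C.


Tangent line at P: 5*x + 7*y - 7 = 0.

Step 1: f(0, 1) = 0, so P lies on C.
Step 2: partial derivatives
  f_x(x, y) = -6*x**2 + 2*y**2 + 2*y + 1, f_y(x, y) = 4*x*y + 2*x + 3*y**2 + 2*y + 2.
  f_x(P) = 5, f_y(P) = 7 (gradient nonzero, so P is smooth).
Step 3: tangent line at P: 5·(x − 0) + 7·(y − 1) = 0.
Expanding: 5*x + 7*y - 7 = 0.


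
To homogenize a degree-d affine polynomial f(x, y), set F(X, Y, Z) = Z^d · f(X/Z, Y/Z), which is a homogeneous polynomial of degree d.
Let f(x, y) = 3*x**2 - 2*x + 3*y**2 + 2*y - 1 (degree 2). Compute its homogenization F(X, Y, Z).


F(X, Y, Z) = 3*X**2 - 2*X*Z + 3*Y**2 + 2*Y*Z - Z**2

deg(f) = 2.
Substitute x = X/Z, y = Y/Z into f, then multiply by Z^2.
  monomial 3·x^2·y^0 ↦ 3·X^2·Y^0·Z^0.
  monomial -2·x^1·y^0 ↦ -2·X^1·Y^0·Z^1.
  monomial 3·x^0·y^2 ↦ 3·X^0·Y^2·Z^0.
  monomial 2·x^0·y^1 ↦ 2·X^0·Y^1·Z^1.
  monomial -1·x^0·y^0 ↦ -1·X^0·Y^0·Z^2.
Collecting: F(X, Y, Z) = 3*X**2 - 2*X*Z + 3*Y**2 + 2*Y*Z - Z**2.


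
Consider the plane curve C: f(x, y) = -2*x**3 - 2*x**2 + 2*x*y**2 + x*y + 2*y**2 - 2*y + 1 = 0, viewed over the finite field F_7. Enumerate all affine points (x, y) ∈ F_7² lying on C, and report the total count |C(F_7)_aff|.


Affine F_7-points: {(1, 1), (4, 1), (4, 3), (5, 2), (5, 3), (6, 5)}; count = 6.

For each of the 49 pairs (x, y) ∈ F_7², evaluate f(x, y) mod 7. Record the zeros.
  x = 0: [0↦1, 1↦1, 2↦5, 3↦6, 4↦4, 5↦6, 6↦5]  zeros at y ∈ ∅
  x = 1: [0↦4, 1↦0, 2↦4, 3↦2, 4↦1, 5↦1, 6↦2]  zeros at y ∈ {1}
  x = 2: [0↦5, 1↦4, 2↦1, 3↦3, 4↦3, 5↦1, 6↦4]  zeros at y ∈ ∅
  x = 3: [0↦6, 1↦1, 2↦5, 3↦4, 4↦5, 5↦1, 6↦6]  zeros at y ∈ ∅
  x = 4: [0↦2, 1↦0, 2↦4, 3↦0, 4↦2, 5↦3, 6↦3]  zeros at y ∈ {1, 3}
  x = 5: [0↦2, 1↦3, 2↦0, 3↦0, 4↦3, 5↦2, 6↦4]  zeros at y ∈ {2, 3}
  x = 6: [0↦1, 1↦5, 2↦2, 3↦6, 4↦3, 5↦0, 6↦4]  zeros at y ∈ {5}
Collecting zeros: affine points = {(1, 1), (4, 1), (4, 3), (5, 2), (5, 3), (6, 5)}.
Total count |C(F_7)_aff| = 6.


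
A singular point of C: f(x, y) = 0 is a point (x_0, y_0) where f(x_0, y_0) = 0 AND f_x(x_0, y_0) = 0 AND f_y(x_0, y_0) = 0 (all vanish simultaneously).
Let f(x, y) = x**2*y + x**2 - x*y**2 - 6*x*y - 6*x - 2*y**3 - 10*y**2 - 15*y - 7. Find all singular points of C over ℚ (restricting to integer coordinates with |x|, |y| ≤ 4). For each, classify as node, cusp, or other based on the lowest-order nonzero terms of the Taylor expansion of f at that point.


Singular points: {(1, -2)}; classification: node.

Compute partial derivatives:
  f_x = 2*x*y + 2*x - y**2 - 6*y - 6.
  f_y = x**2 - 2*x*y - 6*x - 6*y**2 - 20*y - 15.
Scan x_0 ∈ {−4, ..., 4}. For each x_0, f_y(x_0, y) is a polynomial in y; find its integer roots y ∈ {−4, ..., 4}, then test f_x and f at those candidates.
  x = -4: f_y(-4, y) = -6*y**2 - 12*y + 25; no integer root y with |y| ≤ 4.
  x = -3: f_y(-3, y) = -6*y**2 - 14*y + 12; vanishes at y ∈ {-3}. (-3, -3): f_x = 15 ≠ 0.
  x = -2: f_y(-2, y) = -6*y**2 - 16*y + 1; no integer root y with |y| ≤ 4.
  x = -1: f_y(-1, y) = -6*y**2 - 18*y - 8; no integer root y with |y| ≤ 4.
  x = 0: f_y(0, y) = -6*y**2 - 20*y - 15; no integer root y with |y| ≤ 4.
  x = 1: f_y(1, y) = -6*y**2 - 22*y - 20; vanishes at y ∈ {-2}. (1, -2): f_x = 0, f = 0 — SINGULAR.
  x = 2: f_y(2, y) = -6*y**2 - 24*y - 23; no integer root y with |y| ≤ 4.
  x = 3: f_y(3, y) = -6*y**2 - 26*y - 24; vanishes at y ∈ {-3}. (3, -3): f_x = -9 ≠ 0.
  x = 4: f_y(4, y) = -6*y**2 - 28*y - 23; no integer root y with |y| ≤ 4.
Only singular point on the grid: (1, -2).
Classify: substitute x = 1 + u, y = -2 + v and expand: f = u**2*v - u**2 - u*v**2 - 2*v**3 + v**2.
No constant or linear terms (consistent with a singular point). Quadratic part: -u**2 + v**2. Cubic part: u**2*v - u*v**2 - 2*v**3.
The quadratic part v**2 - u**2 = (v − u)(v + u) splits into two distinct linear factors, so there are two distinct tangent lines y − -2 = ±(x − 1) — this is a node (ordinary double point).
Classification: node.


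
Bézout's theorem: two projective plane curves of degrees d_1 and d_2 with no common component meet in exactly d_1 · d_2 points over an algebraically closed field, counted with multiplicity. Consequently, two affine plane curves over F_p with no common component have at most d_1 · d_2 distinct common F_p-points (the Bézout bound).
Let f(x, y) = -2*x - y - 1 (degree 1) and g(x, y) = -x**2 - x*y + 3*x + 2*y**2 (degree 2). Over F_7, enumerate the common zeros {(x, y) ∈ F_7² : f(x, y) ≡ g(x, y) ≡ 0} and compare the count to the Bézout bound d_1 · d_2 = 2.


Common zeros: {(3, 0), (5, 3)}; count = 2; Bézout bound = 2.

deg(f) = 1, deg(g) = 2, so Bézout bound = 2.
Scan x ∈ F_7. For each x, list the y ∈ F_7 with f(x, y) ≡ 0 and those with g(x, y) ≡ 0 (mod 7); the common zeros in that column are the intersection.
  x = 0: f ≡ 0 at y ∈ {6}; g ≡ 0 at y ∈ {0}; common: ∅.
  x = 1: f ≡ 0 at y ∈ {4}; g ≡ 0 at y ∈ ∅; common: ∅.
  x = 2: f ≡ 0 at y ∈ {2}; g ≡ 0 at y ∈ {3, 5}; common: ∅.
  x = 3: f ≡ 0 at y ∈ {0}; g ≡ 0 at y ∈ {0, 5}; common: {0}.
  x = 4: f ≡ 0 at y ∈ {5}; g ≡ 0 at y ∈ ∅; common: ∅.
  x = 5: f ≡ 0 at y ∈ {3}; g ≡ 0 at y ∈ {3}; common: {3}.
  x = 6: f ≡ 0 at y ∈ {1}; g ≡ 0 at y ∈ ∅; common: ∅.
Collecting: common zeros = {(3, 0), (5, 3)}, so the count is 2.
Comparison with the Bézout bound: 2 ≤ 2 = deg(f)·deg(g), as expected for curves with no common component (the bound is attained).


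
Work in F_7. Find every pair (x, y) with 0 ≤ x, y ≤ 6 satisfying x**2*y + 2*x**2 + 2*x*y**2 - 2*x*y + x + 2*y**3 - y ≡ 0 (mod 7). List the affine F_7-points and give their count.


Affine F_7-points: {(0, 0), (0, 2), (0, 5), (3, 0), (4, 2), (4, 6), (5, 4), (5, 6), (6, 4)}; count = 9.

For each of the 49 pairs (x, y) ∈ F_7², evaluate f(x, y) mod 7. Record the zeros.
  x = 0: [0↦0, 1↦1, 2↦0, 3↦2, 4↦5, 5↦0, 6↦6]  zeros at y ∈ {0, 2, 5}
  x = 1: [0↦3, 1↦5, 2↦2, 3↦6, 4↦1, 5↦6, 6↦5]  zeros at y ∈ ∅
  x = 2: [0↦3, 1↦1, 2↦5, 3↦6, 4↦2, 5↦5, 6↦6]  zeros at y ∈ ∅
  x = 3: [0↦0, 1↦3, 2↦2, 3↦2, 4↦1, 5↦4, 6↦2]  zeros at y ∈ {0}
  x = 4: [0↦1, 1↦4, 2↦0, 3↦1, 4↦5, 5↦3, 6↦0]  zeros at y ∈ {2, 6}
  x = 5: [0↦6, 1↦4, 2↦6, 3↦3, 4↦0, 5↦2, 6↦0]  zeros at y ∈ {4, 6}
  x = 6: [0↦1, 1↦3, 2↦6, 3↦1, 4↦0, 5↦1, 6↦2]  zeros at y ∈ {4}
Collecting zeros: affine points = {(0, 0), (0, 2), (0, 5), (3, 0), (4, 2), (4, 6), (5, 4), (5, 6), (6, 4)}.
Total count |C(F_7)_aff| = 9.


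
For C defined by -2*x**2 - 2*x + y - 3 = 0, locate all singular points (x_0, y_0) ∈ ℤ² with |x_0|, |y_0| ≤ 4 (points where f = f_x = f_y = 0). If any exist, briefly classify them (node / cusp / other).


No singular points in the scanned grid; C is smooth there.

Compute partial derivatives:
  f_x = -4*x - 2.
  f_y = 1.
f_y = 1 is a nonzero constant, so f_y never vanishes: no point (x, y) can satisfy f = f_x = f_y = 0. In particular no (x, y) ∈ {−4, ..., 4}² is singular; the curve is smooth.


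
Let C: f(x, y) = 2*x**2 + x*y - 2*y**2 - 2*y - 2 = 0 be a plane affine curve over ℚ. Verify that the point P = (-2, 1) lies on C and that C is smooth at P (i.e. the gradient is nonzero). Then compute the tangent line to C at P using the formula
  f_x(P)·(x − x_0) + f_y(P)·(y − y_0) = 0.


Tangent line at P: -7*x - 8*y - 6 = 0.

Step 1: f(-2, 1) = 0, so P lies on C.
Step 2: partial derivatives
  f_x(x, y) = 4*x + y, f_y(x, y) = x - 4*y - 2.
  f_x(P) = -7, f_y(P) = -8 (gradient nonzero, so P is smooth).
Step 3: tangent line at P: -7·(x − -2) + -8·(y − 1) = 0.
Expanding: -7*x - 8*y - 6 = 0.


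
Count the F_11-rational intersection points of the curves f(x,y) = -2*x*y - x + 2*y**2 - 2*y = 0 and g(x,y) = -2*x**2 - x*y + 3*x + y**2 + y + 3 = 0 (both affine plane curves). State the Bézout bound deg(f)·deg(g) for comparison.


Common zeros: {(10, 4)}; count = 1; Bézout bound = 4.

deg(f) = 2, deg(g) = 2, so Bézout bound = 4.
Scan x ∈ F_11. For each x, list the y ∈ F_11 with f(x, y) ≡ 0 and those with g(x, y) ≡ 0 (mod 11); the common zeros in that column are the intersection.
  x = 0: f ≡ 0 at y ∈ {0, 1}; g ≡ 0 at y ∈ {5}; common: ∅.
  x = 1: f ≡ 0 at y ∈ ∅; g ≡ 0 at y ∈ ∅; common: ∅.
  x = 2: f ≡ 0 at y ∈ ∅; g ≡ 0 at y ∈ ∅; common: ∅.
  x = 3: f ≡ 0 at y ∈ {2}; g ≡ 0 at y ∈ ∅; common: ∅.
  x = 4: f ≡ 0 at y ∈ {8}; g ≡ 0 at y ∈ {7}; common: ∅.
  x = 5: f ≡ 0 at y ∈ ∅; g ≡ 0 at y ∈ {7, 8}; common: ∅.
  x = 6: f ≡ 0 at y ∈ ∅; g ≡ 0 at y ∈ {1, 4}; common: ∅.
  x = 7: f ≡ 0 at y ∈ {9, 10}; g ≡ 0 at y ∈ ∅; common: ∅.
  x = 8: f ≡ 0 at y ∈ {3, 6}; g ≡ 0 at y ∈ ∅; common: ∅.
  x = 9: f ≡ 0 at y ∈ ∅; g ≡ 0 at y ∈ {0, 8}; common: ∅.
  x = 10: f ≡ 0 at y ∈ {4, 7}; g ≡ 0 at y ∈ {4, 5}; common: {4}.
Collecting: common zeros = {(10, 4)}, so the count is 1.
Comparison with the Bézout bound: 1 ≤ 4 = deg(f)·deg(g), as expected for curves with no common component (the affine F_11-count falls short of the bound because intersections may lie at infinity, over extension fields, or carry multiplicity).


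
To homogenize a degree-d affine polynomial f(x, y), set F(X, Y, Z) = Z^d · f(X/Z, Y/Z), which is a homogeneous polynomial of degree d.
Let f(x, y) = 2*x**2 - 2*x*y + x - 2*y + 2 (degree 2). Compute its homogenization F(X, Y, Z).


F(X, Y, Z) = 2*X**2 - 2*X*Y + X*Z - 2*Y*Z + 2*Z**2

deg(f) = 2.
Substitute x = X/Z, y = Y/Z into f, then multiply by Z^2.
  monomial 2·x^2·y^0 ↦ 2·X^2·Y^0·Z^0.
  monomial -2·x^1·y^1 ↦ -2·X^1·Y^1·Z^0.
  monomial 1·x^1·y^0 ↦ 1·X^1·Y^0·Z^1.
  monomial -2·x^0·y^1 ↦ -2·X^0·Y^1·Z^1.
  monomial 2·x^0·y^0 ↦ 2·X^0·Y^0·Z^2.
Collecting: F(X, Y, Z) = 2*X**2 - 2*X*Y + X*Z - 2*Y*Z + 2*Z**2.


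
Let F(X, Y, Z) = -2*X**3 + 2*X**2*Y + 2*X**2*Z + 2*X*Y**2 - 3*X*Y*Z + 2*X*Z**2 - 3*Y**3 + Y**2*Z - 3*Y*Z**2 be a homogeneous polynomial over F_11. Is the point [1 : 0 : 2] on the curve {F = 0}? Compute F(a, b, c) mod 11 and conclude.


F(1,0,2) ≡ 10 (mod 11); P is NOT on the curve.

Evaluate F(1, 0, 2) term-by-term (mod 11).
  -2*X**3 ↦ -2·1·1·1 = -2
  2*X**2*Y ↦ 2·1·0·1 = 0
  2*X**2*Z ↦ 2·1·1·2 = 4
  2*X*Y**2 ↦ 2·1·0·1 = 0
  -3*X*Y*Z ↦ -3·1·0·2 = 0
  2*X*Z**2 ↦ 2·1·1·4 = 8
  -3*Y**3 ↦ -3·1·0·1 = 0
  Y**2*Z ↦ 1·1·0·2 = 0
  -3*Y*Z**2 ↦ -3·1·0·4 = 0
Sum: F(1, 0, 2) = (-2) + (0) + (4) + (0) + (0) + (8) + (0) + (0) + (0) = 10.
Reducing mod 11: 10 ≡ 10 (mod 11).
Since F(a, b, c) ≡ 10 ≠ 0 (mod 11), P does NOT lie on the curve.


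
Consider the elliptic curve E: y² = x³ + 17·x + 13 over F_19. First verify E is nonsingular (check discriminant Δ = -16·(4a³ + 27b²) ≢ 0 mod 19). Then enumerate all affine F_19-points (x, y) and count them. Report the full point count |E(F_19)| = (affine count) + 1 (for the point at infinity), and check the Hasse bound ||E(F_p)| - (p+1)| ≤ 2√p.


Affine points = {(2, 6), (2, 13), (7, 0), (10, 9), (10, 10), (11, 7), (11, 12), (12, 8), (12, 11), (16, 7), (16, 12), (17, 3), (17, 16)}; affine count = 13; |E(F_19)| = 14.

Discriminant check: Δ ∝ 4a³ + 27b² = 4·17³ + 27·13² = 4·4913 + 27·169 ≡ 9 (mod 19). Nonzero ⇒ E is nonsingular.
For each x ∈ F_19, compute rhs = x³ + 17·x + 13 mod 19, then count y ∈ F_19 with y² ≡ rhs.
  x = 0: rhs = 13, matching y values: none (0 points).
  x = 1: rhs = 12, matching y values: none (0 points).
  x = 2: rhs = 17, matching y values: 6, 13 (2 points).
  x = 3: rhs = 15, matching y values: none (0 points).
  x = 4: rhs = 12, matching y values: none (0 points).
  x = 5: rhs = 14, matching y values: none (0 points).
  x = 6: rhs = 8, matching y values: none (0 points).
  x = 7: rhs = 0, matching y values: 0 (1 points).
  x = 8: rhs = 15, matching y values: none (0 points).
  x = 9: rhs = 2, matching y values: none (0 points).
  x = 10: rhs = 5, matching y values: 9, 10 (2 points).
  x = 11: rhs = 11, matching y values: 7, 12 (2 points).
  x = 12: rhs = 7, matching y values: 8, 11 (2 points).
  x = 13: rhs = 18, matching y values: none (0 points).
  x = 14: rhs = 12, matching y values: none (0 points).
  x = 15: rhs = 14, matching y values: none (0 points).
  x = 16: rhs = 11, matching y values: 7, 12 (2 points).
  x = 17: rhs = 9, matching y values: 3, 16 (2 points).
  x = 18: rhs = 14, matching y values: none (0 points).
Total affine count: 13.
Full point count |E(F_19)| = 13 + 1 = 14.
Hasse bound: |14 − (19+1)| = |-6| = 6 ≤ 2√19 ≈ 8.7178 ✓.


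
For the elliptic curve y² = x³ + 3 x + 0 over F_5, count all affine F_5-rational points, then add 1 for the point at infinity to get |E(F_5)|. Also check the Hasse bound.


Affine points = {(0, 0), (1, 2), (1, 3), (2, 2), (2, 3), (3, 1), (3, 4), (4, 1), (4, 4)}; affine count = 9; |E(F_5)| = 10.

Discriminant check: Δ ∝ 4a³ + 27b² = 4·3³ + 27·0² = 4·27 + 27·0 ≡ 3 (mod 5). Nonzero ⇒ E is nonsingular.
For each x ∈ F_5, compute rhs = x³ + 3·x + 0 mod 5, then count y ∈ F_5 with y² ≡ rhs.
  x = 0: rhs = 0, matching y values: 0 (1 points).
  x = 1: rhs = 4, matching y values: 2, 3 (2 points).
  x = 2: rhs = 4, matching y values: 2, 3 (2 points).
  x = 3: rhs = 1, matching y values: 1, 4 (2 points).
  x = 4: rhs = 1, matching y values: 1, 4 (2 points).
Total affine count: 9.
Full point count |E(F_5)| = 9 + 1 = 10.
Hasse bound: |10 − (5+1)| = |4| = 4 ≤ 2√5 ≈ 4.4721 ✓.


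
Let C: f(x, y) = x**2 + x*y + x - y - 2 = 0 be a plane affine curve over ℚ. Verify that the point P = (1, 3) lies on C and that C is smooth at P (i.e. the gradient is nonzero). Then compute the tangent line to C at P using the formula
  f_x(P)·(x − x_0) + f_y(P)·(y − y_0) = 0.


Tangent line at P: 6*x - 6 = 0.

Step 1: f(1, 3) = 0, so P lies on C.
Step 2: partial derivatives
  f_x(x, y) = 2*x + y + 1, f_y(x, y) = x - 1.
  f_x(P) = 6, f_y(P) = 0 (gradient nonzero, so P is smooth).
Step 3: tangent line at P: 6·(x − 1) + 0·(y − 3) = 0.
Expanding: 6*x - 6 = 0.


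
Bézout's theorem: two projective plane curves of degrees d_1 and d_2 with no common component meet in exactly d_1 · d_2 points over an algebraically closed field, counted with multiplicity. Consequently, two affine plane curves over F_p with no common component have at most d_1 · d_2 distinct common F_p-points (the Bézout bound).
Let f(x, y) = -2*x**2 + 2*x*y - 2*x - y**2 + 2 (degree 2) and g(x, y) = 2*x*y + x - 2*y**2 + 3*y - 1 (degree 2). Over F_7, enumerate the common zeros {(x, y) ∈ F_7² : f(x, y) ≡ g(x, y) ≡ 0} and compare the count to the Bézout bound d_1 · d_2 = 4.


Common zeros: {(0, 4)}; count = 1; Bézout bound = 4.

deg(f) = 2, deg(g) = 2, so Bézout bound = 4.
Scan x ∈ F_7. For each x, list the y ∈ F_7 with f(x, y) ≡ 0 and those with g(x, y) ≡ 0 (mod 7); the common zeros in that column are the intersection.
  x = 0: f ≡ 0 at y ∈ {3, 4}; g ≡ 0 at y ∈ {1, 4}; common: {4}.
  x = 1: f ≡ 0 at y ∈ ∅; g ≡ 0 at y ∈ {0, 6}; common: ∅.
  x = 2: f ≡ 0 at y ∈ {1, 3}; g ≡ 0 at y ∈ {2, 5}; common: ∅.
  x = 3: f ≡ 0 at y ∈ {2, 4}; g ≡ 0 at y ∈ ∅; common: ∅.
  x = 4: f ≡ 0 at y ∈ ∅; g ≡ 0 at y ∈ ∅; common: ∅.
  x = 5: f ≡ 0 at y ∈ {1, 2}; g ≡ 0 at y ∈ ∅; common: ∅.
  x = 6: f ≡ 0 at y ∈ ∅; g ≡ 0 at y ∈ ∅; common: ∅.
Collecting: common zeros = {(0, 4)}, so the count is 1.
Comparison with the Bézout bound: 1 ≤ 4 = deg(f)·deg(g), as expected for curves with no common component (the affine F_7-count falls short of the bound because intersections may lie at infinity, over extension fields, or carry multiplicity).


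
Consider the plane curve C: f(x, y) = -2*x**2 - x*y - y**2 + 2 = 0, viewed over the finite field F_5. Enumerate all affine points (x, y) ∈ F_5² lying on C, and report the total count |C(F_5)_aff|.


Affine F_5-points: {(1, 0), (1, 4), (2, 4), (3, 1), (4, 0), (4, 1)}; count = 6.

For each of the 25 pairs (x, y) ∈ F_5², evaluate f(x, y) mod 5. Record the zeros.
  x = 0: [0↦2, 1↦1, 2↦3, 3↦3, 4↦1]  zeros at y ∈ ∅
  x = 1: [0↦0, 1↦3, 2↦4, 3↦3, 4↦0]  zeros at y ∈ {0, 4}
  x = 2: [0↦4, 1↦1, 2↦1, 3↦4, 4↦0]  zeros at y ∈ {4}
  x = 3: [0↦4, 1↦0, 2↦4, 3↦1, 4↦1]  zeros at y ∈ {1}
  x = 4: [0↦0, 1↦0, 2↦3, 3↦4, 4↦3]  zeros at y ∈ {0, 1}
Collecting zeros: affine points = {(1, 0), (1, 4), (2, 4), (3, 1), (4, 0), (4, 1)}.
Total count |C(F_5)_aff| = 6.


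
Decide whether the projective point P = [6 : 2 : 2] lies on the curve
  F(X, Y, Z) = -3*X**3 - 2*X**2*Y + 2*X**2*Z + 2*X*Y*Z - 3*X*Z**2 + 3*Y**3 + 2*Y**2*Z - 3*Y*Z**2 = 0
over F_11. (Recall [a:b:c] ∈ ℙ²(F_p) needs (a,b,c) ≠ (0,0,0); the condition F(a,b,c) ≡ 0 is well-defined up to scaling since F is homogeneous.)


F(6,2,2) ≡ 4 (mod 11); P is NOT on the curve.

Evaluate F(6, 2, 2) term-by-term (mod 11).
  -3*X**3 ↦ -3·216·1·1 = -648
  -2*X**2*Y ↦ -2·36·2·1 = -144
  2*X**2*Z ↦ 2·36·1·2 = 144
  2*X*Y*Z ↦ 2·6·2·2 = 48
  -3*X*Z**2 ↦ -3·6·1·4 = -72
  3*Y**3 ↦ 3·1·8·1 = 24
  2*Y**2*Z ↦ 2·1·4·2 = 16
  -3*Y*Z**2 ↦ -3·1·2·4 = -24
Sum: F(6, 2, 2) = (-648) + (-144) + (144) + (48) + (-72) + (24) + (16) + (-24) = -656.
Reducing mod 11: -656 ≡ 4 (mod 11).
Since F(a, b, c) ≡ 4 ≠ 0 (mod 11), P does NOT lie on the curve.


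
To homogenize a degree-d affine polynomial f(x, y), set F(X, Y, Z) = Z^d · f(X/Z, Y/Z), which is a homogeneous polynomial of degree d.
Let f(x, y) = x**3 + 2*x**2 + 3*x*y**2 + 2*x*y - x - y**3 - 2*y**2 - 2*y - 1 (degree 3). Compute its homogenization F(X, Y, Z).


F(X, Y, Z) = X**3 + 2*X**2*Z + 3*X*Y**2 + 2*X*Y*Z - X*Z**2 - Y**3 - 2*Y**2*Z - 2*Y*Z**2 - Z**3

deg(f) = 3.
Substitute x = X/Z, y = Y/Z into f, then multiply by Z^3.
  monomial 1·x^3·y^0 ↦ 1·X^3·Y^0·Z^0.
  monomial 2·x^2·y^0 ↦ 2·X^2·Y^0·Z^1.
  monomial 3·x^1·y^2 ↦ 3·X^1·Y^2·Z^0.
  monomial 2·x^1·y^1 ↦ 2·X^1·Y^1·Z^1.
  monomial -1·x^1·y^0 ↦ -1·X^1·Y^0·Z^2.
  monomial -1·x^0·y^3 ↦ -1·X^0·Y^3·Z^0.
  monomial -2·x^0·y^2 ↦ -2·X^0·Y^2·Z^1.
  monomial -2·x^0·y^1 ↦ -2·X^0·Y^1·Z^2.
  monomial -1·x^0·y^0 ↦ -1·X^0·Y^0·Z^3.
Collecting: F(X, Y, Z) = X**3 + 2*X**2*Z + 3*X*Y**2 + 2*X*Y*Z - X*Z**2 - Y**3 - 2*Y**2*Z - 2*Y*Z**2 - Z**3.


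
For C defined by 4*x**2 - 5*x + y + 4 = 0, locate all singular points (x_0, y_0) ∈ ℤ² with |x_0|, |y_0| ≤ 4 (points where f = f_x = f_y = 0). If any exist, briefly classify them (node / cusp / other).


No singular points in the scanned grid; C is smooth there.

Compute partial derivatives:
  f_x = 8*x - 5.
  f_y = 1.
f_y = 1 is a nonzero constant, so f_y never vanishes: no point (x, y) can satisfy f = f_x = f_y = 0. In particular no (x, y) ∈ {−4, ..., 4}² is singular; the curve is smooth.


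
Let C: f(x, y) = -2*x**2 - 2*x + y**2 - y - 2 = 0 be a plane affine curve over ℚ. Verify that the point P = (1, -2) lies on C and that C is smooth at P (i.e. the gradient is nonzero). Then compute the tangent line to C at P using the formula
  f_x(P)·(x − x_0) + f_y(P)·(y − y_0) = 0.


Tangent line at P: -6*x - 5*y - 4 = 0.

Step 1: f(1, -2) = 0, so P lies on C.
Step 2: partial derivatives
  f_x(x, y) = -4*x - 2, f_y(x, y) = 2*y - 1.
  f_x(P) = -6, f_y(P) = -5 (gradient nonzero, so P is smooth).
Step 3: tangent line at P: -6·(x − 1) + -5·(y − -2) = 0.
Expanding: -6*x - 5*y - 4 = 0.


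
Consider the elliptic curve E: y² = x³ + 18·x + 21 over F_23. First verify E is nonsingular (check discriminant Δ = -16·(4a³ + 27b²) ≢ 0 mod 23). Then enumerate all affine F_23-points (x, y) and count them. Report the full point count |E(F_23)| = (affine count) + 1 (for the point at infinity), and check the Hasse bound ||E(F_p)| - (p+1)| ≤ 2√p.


Affine points = {(5, 11), (5, 12), (6, 0), (11, 3), (11, 20), (14, 2), (14, 21), (15, 3), (15, 20), (16, 9), (16, 14), (18, 6), (18, 17), (19, 0), (20, 3), (20, 20), (21, 0), (22, 5), (22, 18)}; affine count = 19; |E(F_23)| = 20.

Discriminant check: Δ ∝ 4a³ + 27b² = 4·18³ + 27·21² = 4·5832 + 27·441 ≡ 22 (mod 23). Nonzero ⇒ E is nonsingular.
For each x ∈ F_23, compute rhs = x³ + 18·x + 21 mod 23, then count y ∈ F_23 with y² ≡ rhs.
  x = 0: rhs = 21, matching y values: none (0 points).
  x = 1: rhs = 17, matching y values: none (0 points).
  x = 2: rhs = 19, matching y values: none (0 points).
  x = 3: rhs = 10, matching y values: none (0 points).
  x = 4: rhs = 19, matching y values: none (0 points).
  x = 5: rhs = 6, matching y values: 11, 12 (2 points).
  x = 6: rhs = 0, matching y values: 0 (1 points).
  x = 7: rhs = 7, matching y values: none (0 points).
  x = 8: rhs = 10, matching y values: none (0 points).
  x = 9: rhs = 15, matching y values: none (0 points).
  x = 10: rhs = 5, matching y values: none (0 points).
  x = 11: rhs = 9, matching y values: 3, 20 (2 points).
  x = 12: rhs = 10, matching y values: none (0 points).
  x = 13: rhs = 14, matching y values: none (0 points).
  x = 14: rhs = 4, matching y values: 2, 21 (2 points).
  x = 15: rhs = 9, matching y values: 3, 20 (2 points).
  x = 16: rhs = 12, matching y values: 9, 14 (2 points).
  x = 17: rhs = 19, matching y values: none (0 points).
  x = 18: rhs = 13, matching y values: 6, 17 (2 points).
  x = 19: rhs = 0, matching y values: 0 (1 points).
  x = 20: rhs = 9, matching y values: 3, 20 (2 points).
  x = 21: rhs = 0, matching y values: 0 (1 points).
  x = 22: rhs = 2, matching y values: 5, 18 (2 points).
Total affine count: 19.
Full point count |E(F_23)| = 19 + 1 = 20.
Hasse bound: |20 − (23+1)| = |-4| = 4 ≤ 2√23 ≈ 9.5917 ✓.


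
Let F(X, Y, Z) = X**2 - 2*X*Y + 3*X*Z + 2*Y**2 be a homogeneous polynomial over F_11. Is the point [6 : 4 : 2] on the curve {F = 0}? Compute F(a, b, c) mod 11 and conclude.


F(6,4,2) ≡ 1 (mod 11); P is NOT on the curve.

Evaluate F(6, 4, 2) term-by-term (mod 11).
  X**2 ↦ 1·36·1·1 = 36
  -2*X*Y ↦ -2·6·4·1 = -48
  3*X*Z ↦ 3·6·1·2 = 36
  2*Y**2 ↦ 2·1·16·1 = 32
Sum: F(6, 4, 2) = (36) + (-48) + (36) + (32) = 56.
Reducing mod 11: 56 ≡ 1 (mod 11).
Since F(a, b, c) ≡ 1 ≠ 0 (mod 11), P does NOT lie on the curve.


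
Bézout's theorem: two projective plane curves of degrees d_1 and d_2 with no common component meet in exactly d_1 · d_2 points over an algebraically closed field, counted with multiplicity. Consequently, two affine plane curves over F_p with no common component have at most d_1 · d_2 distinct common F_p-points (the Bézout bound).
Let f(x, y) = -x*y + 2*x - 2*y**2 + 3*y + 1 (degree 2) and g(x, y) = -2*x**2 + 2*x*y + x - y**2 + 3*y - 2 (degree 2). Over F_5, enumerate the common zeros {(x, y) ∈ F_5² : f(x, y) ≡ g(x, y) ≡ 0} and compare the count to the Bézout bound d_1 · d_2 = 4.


Common zeros: ∅; count = 0; Bézout bound = 4.

deg(f) = 2, deg(g) = 2, so Bézout bound = 4.
Scan x ∈ F_5. For each x, list the y ∈ F_5 with f(x, y) ≡ 0 and those with g(x, y) ≡ 0 (mod 5); the common zeros in that column are the intersection.
  x = 0: f ≡ 0 at y ∈ ∅; g ≡ 0 at y ∈ {1, 2}; common: ∅.
  x = 1: f ≡ 0 at y ∈ ∅; g ≡ 0 at y ∈ ∅; common: ∅.
  x = 2: f ≡ 0 at y ∈ {0, 3}; g ≡ 0 at y ∈ ∅; common: ∅.
  x = 3: f ≡ 0 at y ∈ {1, 4}; g ≡ 0 at y ∈ ∅; common: ∅.
  x = 4: f ≡ 0 at y ∈ ∅; g ≡ 0 at y ∈ {0, 1}; common: ∅.
Collecting: common zeros = ∅, so the count is 0.
Comparison with the Bézout bound: 0 ≤ 4 = deg(f)·deg(g), as expected for curves with no common component (the affine F_5-count falls short of the bound because intersections may lie at infinity, over extension fields, or carry multiplicity).


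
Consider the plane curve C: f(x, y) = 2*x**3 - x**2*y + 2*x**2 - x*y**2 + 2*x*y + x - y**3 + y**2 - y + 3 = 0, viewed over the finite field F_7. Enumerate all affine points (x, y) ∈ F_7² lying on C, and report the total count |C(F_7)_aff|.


Affine F_7-points: {(0, 4), (1, 1), (1, 2), (1, 4), (2, 5), (3, 3), (4, 1), (5, 0), (5, 1), (5, 2)}; count = 10.

For each of the 49 pairs (x, y) ∈ F_7², evaluate f(x, y) mod 7. Record the zeros.
  x = 0: [0↦3, 1↦2, 2↦4, 3↦3, 4↦0, 5↦3, 6↦6]  zeros at y ∈ {4}
  x = 1: [0↦1, 1↦0, 2↦0, 3↦2, 4↦0, 5↦2, 6↦2]  zeros at y ∈ {1, 2, 4}
  x = 2: [0↦1, 1↦5, 2↦1, 3↦4, 4↦1, 5↦0, 6↦2]  zeros at y ∈ {5}
  x = 3: [0↦1, 1↦1, 2↦5, 3↦0, 4↦1, 5↦2, 6↦4]  zeros at y ∈ {3}
  x = 4: [0↦6, 1↦0, 2↦3, 3↦2, 4↦5, 5↦6, 6↦6]  zeros at y ∈ {1}
  x = 5: [0↦0, 1↦0, 2↦0, 3↦1, 4↦4, 5↦3, 6↦6]  zeros at y ∈ {0, 1, 2}
  x = 6: [0↦2, 1↦6, 2↦1, 3↦2, 4↦3, 5↦5, 6↦2]  zeros at y ∈ ∅
Collecting zeros: affine points = {(0, 4), (1, 1), (1, 2), (1, 4), (2, 5), (3, 3), (4, 1), (5, 0), (5, 1), (5, 2)}.
Total count |C(F_7)_aff| = 10.


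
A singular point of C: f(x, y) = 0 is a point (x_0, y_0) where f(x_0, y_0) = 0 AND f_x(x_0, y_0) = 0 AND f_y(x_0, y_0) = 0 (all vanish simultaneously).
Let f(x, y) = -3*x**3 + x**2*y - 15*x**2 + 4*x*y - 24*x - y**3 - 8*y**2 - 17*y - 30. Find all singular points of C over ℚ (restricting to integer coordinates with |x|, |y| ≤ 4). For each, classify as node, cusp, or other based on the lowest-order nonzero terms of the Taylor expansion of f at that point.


Singular points: {(-2, -3)}; classification: cusp.

Compute partial derivatives:
  f_x = -9*x**2 + 2*x*y - 30*x + 4*y - 24.
  f_y = x**2 + 4*x - 3*y**2 - 16*y - 17.
Scan x_0 ∈ {−4, ..., 4}. For each x_0, f_y(x_0, y) is a polynomial in y; find its integer roots y ∈ {−4, ..., 4}, then test f_x and f at those candidates.
  x = -4: f_y(-4, y) = -3*y**2 - 16*y - 17; no integer root y with |y| ≤ 4.
  x = -3: f_y(-3, y) = -3*y**2 - 16*y - 20; vanishes at y ∈ {-2}. (-3, -2): f_x = -11 ≠ 0.
  x = -2: f_y(-2, y) = -3*y**2 - 16*y - 21; vanishes at y ∈ {-3}. (-2, -3): f_x = 0, f = 0 — SINGULAR.
  x = -1: f_y(-1, y) = -3*y**2 - 16*y - 20; vanishes at y ∈ {-2}. (-1, -2): f_x = -7 ≠ 0.
  x = 0: f_y(0, y) = -3*y**2 - 16*y - 17; no integer root y with |y| ≤ 4.
  x = 1: f_y(1, y) = -3*y**2 - 16*y - 12; no integer root y with |y| ≤ 4.
  x = 2: f_y(2, y) = -3*y**2 - 16*y - 5; no integer root y with |y| ≤ 4.
  x = 3: f_y(3, y) = -3*y**2 - 16*y + 4; no integer root y with |y| ≤ 4.
  x = 4: f_y(4, y) = -3*y**2 - 16*y + 15; no integer root y with |y| ≤ 4.
Only singular point on the grid: (-2, -3).
Classify: substitute x = -2 + u, y = -3 + v and expand: f = -3*u**3 + u**2*v - v**3 + v**2.
No constant or linear terms (consistent with a singular point). Quadratic part: v**2. Cubic part: -3*u**3 + u**2*v - v**3.
The quadratic part v**2 is a perfect square, so there is a single (double) tangent line v = 0, i.e. y = -3. Restricting the cubic part to that line (v = 0) leaves -3*u**3 ≠ 0, so f is not divisible by v and the branch is v² ≈ 3*u**3 to lowest order — this is a cusp.
Classification: cusp.


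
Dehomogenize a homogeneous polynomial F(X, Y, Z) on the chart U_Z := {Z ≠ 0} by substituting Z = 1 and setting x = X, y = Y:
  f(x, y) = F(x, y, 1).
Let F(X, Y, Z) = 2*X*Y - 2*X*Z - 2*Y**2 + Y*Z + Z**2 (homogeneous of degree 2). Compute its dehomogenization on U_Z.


f(x, y) = 2*x*y - 2*x - 2*y**2 + y + 1

On U_Z we set Z = 1. Each monomial c·X^i·Y^j·Z^k in F becomes c·x^i·y^j·1^k = c·x^i·y^j.
Substituting Z = 1: F(X, Y, 1) = 2*x*y - 2*x - 2*y**2 + y + 1.
Note: deg(f) ≤ deg(F) = 2; strict inequality happens when F is divisible by Z (lost terms).


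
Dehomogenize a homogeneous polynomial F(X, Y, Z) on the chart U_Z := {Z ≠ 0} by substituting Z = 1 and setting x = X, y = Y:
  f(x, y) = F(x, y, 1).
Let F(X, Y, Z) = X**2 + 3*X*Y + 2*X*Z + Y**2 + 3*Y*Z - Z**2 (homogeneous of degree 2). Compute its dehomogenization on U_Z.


f(x, y) = x**2 + 3*x*y + 2*x + y**2 + 3*y - 1

On U_Z we set Z = 1. Each monomial c·X^i·Y^j·Z^k in F becomes c·x^i·y^j·1^k = c·x^i·y^j.
Substituting Z = 1: F(X, Y, 1) = x**2 + 3*x*y + 2*x + y**2 + 3*y - 1.
Note: deg(f) ≤ deg(F) = 2; strict inequality happens when F is divisible by Z (lost terms).


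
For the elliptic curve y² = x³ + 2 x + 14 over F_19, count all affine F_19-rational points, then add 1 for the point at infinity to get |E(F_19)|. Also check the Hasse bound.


Affine points = {(1, 6), (1, 13), (2, 8), (2, 11), (3, 3), (3, 16), (5, 4), (5, 15), (9, 1), (9, 18), (16, 0), (18, 7), (18, 12)}; affine count = 13; |E(F_19)| = 14.

Discriminant check: Δ ∝ 4a³ + 27b² = 4·2³ + 27·14² = 4·8 + 27·196 ≡ 4 (mod 19). Nonzero ⇒ E is nonsingular.
For each x ∈ F_19, compute rhs = x³ + 2·x + 14 mod 19, then count y ∈ F_19 with y² ≡ rhs.
  x = 0: rhs = 14, matching y values: none (0 points).
  x = 1: rhs = 17, matching y values: 6, 13 (2 points).
  x = 2: rhs = 7, matching y values: 8, 11 (2 points).
  x = 3: rhs = 9, matching y values: 3, 16 (2 points).
  x = 4: rhs = 10, matching y values: none (0 points).
  x = 5: rhs = 16, matching y values: 4, 15 (2 points).
  x = 6: rhs = 14, matching y values: none (0 points).
  x = 7: rhs = 10, matching y values: none (0 points).
  x = 8: rhs = 10, matching y values: none (0 points).
  x = 9: rhs = 1, matching y values: 1, 18 (2 points).
  x = 10: rhs = 8, matching y values: none (0 points).
  x = 11: rhs = 18, matching y values: none (0 points).
  x = 12: rhs = 18, matching y values: none (0 points).
  x = 13: rhs = 14, matching y values: none (0 points).
  x = 14: rhs = 12, matching y values: none (0 points).
  x = 15: rhs = 18, matching y values: none (0 points).
  x = 16: rhs = 0, matching y values: 0 (1 points).
  x = 17: rhs = 2, matching y values: none (0 points).
  x = 18: rhs = 11, matching y values: 7, 12 (2 points).
Total affine count: 13.
Full point count |E(F_19)| = 13 + 1 = 14.
Hasse bound: |14 − (19+1)| = |-6| = 6 ≤ 2√19 ≈ 8.7178 ✓.


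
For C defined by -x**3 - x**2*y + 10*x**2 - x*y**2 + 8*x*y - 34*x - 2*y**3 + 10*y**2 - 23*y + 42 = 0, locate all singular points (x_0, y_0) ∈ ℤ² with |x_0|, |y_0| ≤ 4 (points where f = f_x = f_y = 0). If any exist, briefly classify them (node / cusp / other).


Singular points: {(3, 1)}; classification: cusp.

Compute partial derivatives:
  f_x = -3*x**2 - 2*x*y + 20*x - y**2 + 8*y - 34.
  f_y = -x**2 - 2*x*y + 8*x - 6*y**2 + 20*y - 23.
Scan x_0 ∈ {−4, ..., 4}. For each x_0, f_y(x_0, y) is a polynomial in y; find its integer roots y ∈ {−4, ..., 4}, then test f_x and f at those candidates.
  x = -4: f_y(-4, y) = -6*y**2 + 28*y - 71; no integer root y with |y| ≤ 4.
  x = -3: f_y(-3, y) = -6*y**2 + 26*y - 56; no integer root y with |y| ≤ 4.
  x = -2: f_y(-2, y) = -6*y**2 + 24*y - 43; no integer root y with |y| ≤ 4.
  x = -1: f_y(-1, y) = -6*y**2 + 22*y - 32; no integer root y with |y| ≤ 4.
  x = 0: f_y(0, y) = -6*y**2 + 20*y - 23; no integer root y with |y| ≤ 4.
  x = 1: f_y(1, y) = -6*y**2 + 18*y - 16; no integer root y with |y| ≤ 4.
  x = 2: f_y(2, y) = -6*y**2 + 16*y - 11; no integer root y with |y| ≤ 4.
  x = 3: f_y(3, y) = -6*y**2 + 14*y - 8; vanishes at y ∈ {1}. (3, 1): f_x = 0, f = 0 — SINGULAR.
  x = 4: f_y(4, y) = -6*y**2 + 12*y - 7; no integer root y with |y| ≤ 4.
Only singular point on the grid: (3, 1).
Classify: substitute x = 3 + u, y = 1 + v and expand: f = -u**3 - u**2*v - u*v**2 - 2*v**3 + v**2.
No constant or linear terms (consistent with a singular point). Quadratic part: v**2. Cubic part: -u**3 - u**2*v - u*v**2 - 2*v**3.
The quadratic part v**2 is a perfect square, so there is a single (double) tangent line v = 0, i.e. y = 1. Restricting the cubic part to that line (v = 0) leaves -u**3 ≠ 0, so f is not divisible by v and the branch is v² ≈ u**3 to lowest order — this is a cusp.
Classification: cusp.


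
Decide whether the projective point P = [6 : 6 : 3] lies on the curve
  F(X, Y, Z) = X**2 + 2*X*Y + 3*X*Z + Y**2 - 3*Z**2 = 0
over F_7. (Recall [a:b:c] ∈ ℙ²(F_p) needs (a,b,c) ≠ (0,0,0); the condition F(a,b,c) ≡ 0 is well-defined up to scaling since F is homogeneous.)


F(6,6,3) ≡ 3 (mod 7); P is NOT on the curve.

Evaluate F(6, 6, 3) term-by-term (mod 7).
  X**2 ↦ 1·36·1·1 = 36
  2*X*Y ↦ 2·6·6·1 = 72
  3*X*Z ↦ 3·6·1·3 = 54
  Y**2 ↦ 1·1·36·1 = 36
  -3*Z**2 ↦ -3·1·1·9 = -27
Sum: F(6, 6, 3) = (36) + (72) + (54) + (36) + (-27) = 171.
Reducing mod 7: 171 ≡ 3 (mod 7).
Since F(a, b, c) ≡ 3 ≠ 0 (mod 7), P does NOT lie on the curve.


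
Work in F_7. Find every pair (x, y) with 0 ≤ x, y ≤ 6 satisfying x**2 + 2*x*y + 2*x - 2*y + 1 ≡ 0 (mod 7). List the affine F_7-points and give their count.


Affine F_7-points: {(0, 4), (2, 6), (3, 3), (4, 4), (5, 6), (6, 0)}; count = 6.

For each of the 49 pairs (x, y) ∈ F_7², evaluate f(x, y) mod 7. Record the zeros.
  x = 0: [0↦1, 1↦6, 2↦4, 3↦2, 4↦0, 5↦5, 6↦3]  zeros at y ∈ {4}
  x = 1: [0↦4, 1↦4, 2↦4, 3↦4, 4↦4, 5↦4, 6↦4]  zeros at y ∈ ∅
  x = 2: [0↦2, 1↦4, 2↦6, 3↦1, 4↦3, 5↦5, 6↦0]  zeros at y ∈ {6}
  x = 3: [0↦2, 1↦6, 2↦3, 3↦0, 4↦4, 5↦1, 6↦5]  zeros at y ∈ {3}
  x = 4: [0↦4, 1↦3, 2↦2, 3↦1, 4↦0, 5↦6, 6↦5]  zeros at y ∈ {4}
  x = 5: [0↦1, 1↦2, 2↦3, 3↦4, 4↦5, 5↦6, 6↦0]  zeros at y ∈ {6}
  x = 6: [0↦0, 1↦3, 2↦6, 3↦2, 4↦5, 5↦1, 6↦4]  zeros at y ∈ {0}
Collecting zeros: affine points = {(0, 4), (2, 6), (3, 3), (4, 4), (5, 6), (6, 0)}.
Total count |C(F_7)_aff| = 6.


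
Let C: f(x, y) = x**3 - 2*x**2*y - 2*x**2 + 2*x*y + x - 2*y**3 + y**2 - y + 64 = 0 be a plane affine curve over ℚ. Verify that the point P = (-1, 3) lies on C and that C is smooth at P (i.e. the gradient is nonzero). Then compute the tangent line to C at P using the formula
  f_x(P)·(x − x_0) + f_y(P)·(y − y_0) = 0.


Tangent line at P: 26*x - 53*y + 185 = 0.

Step 1: f(-1, 3) = 0, so P lies on C.
Step 2: partial derivatives
  f_x(x, y) = 3*x**2 - 4*x*y - 4*x + 2*y + 1, f_y(x, y) = -2*x**2 + 2*x - 6*y**2 + 2*y - 1.
  f_x(P) = 26, f_y(P) = -53 (gradient nonzero, so P is smooth).
Step 3: tangent line at P: 26·(x − -1) + -53·(y − 3) = 0.
Expanding: 26*x - 53*y + 185 = 0.


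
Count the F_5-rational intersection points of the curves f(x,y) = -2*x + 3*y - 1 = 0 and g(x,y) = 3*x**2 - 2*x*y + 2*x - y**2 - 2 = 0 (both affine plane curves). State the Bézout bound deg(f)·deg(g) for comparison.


Common zeros: {(1, 1)}; count = 1; Bézout bound = 2.

deg(f) = 1, deg(g) = 2, so Bézout bound = 2.
Scan x ∈ F_5. For each x, list the y ∈ F_5 with f(x, y) ≡ 0 and those with g(x, y) ≡ 0 (mod 5); the common zeros in that column are the intersection.
  x = 0: f ≡ 0 at y ∈ {2}; g ≡ 0 at y ∈ ∅; common: ∅.
  x = 1: f ≡ 0 at y ∈ {1}; g ≡ 0 at y ∈ {1, 2}; common: {1}.
  x = 2: f ≡ 0 at y ∈ {0}; g ≡ 0 at y ∈ ∅; common: ∅.
  x = 3: f ≡ 0 at y ∈ {4}; g ≡ 0 at y ∈ {2}; common: ∅.
  x = 4: f ≡ 0 at y ∈ {3}; g ≡ 0 at y ∈ {1}; common: ∅.
Collecting: common zeros = {(1, 1)}, so the count is 1.
Comparison with the Bézout bound: 1 ≤ 2 = deg(f)·deg(g), as expected for curves with no common component (the affine F_5-count falls short of the bound because intersections may lie at infinity, over extension fields, or carry multiplicity).


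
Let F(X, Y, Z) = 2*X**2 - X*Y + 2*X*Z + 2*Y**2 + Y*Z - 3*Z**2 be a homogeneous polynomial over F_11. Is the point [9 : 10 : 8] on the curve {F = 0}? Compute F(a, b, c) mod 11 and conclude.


F(9,10,8) ≡ 7 (mod 11); P is NOT on the curve.

Evaluate F(9, 10, 8) term-by-term (mod 11).
  2*X**2 ↦ 2·81·1·1 = 162
  -X*Y ↦ -1·9·10·1 = -90
  2*X*Z ↦ 2·9·1·8 = 144
  2*Y**2 ↦ 2·1·100·1 = 200
  Y*Z ↦ 1·1·10·8 = 80
  -3*Z**2 ↦ -3·1·1·64 = -192
Sum: F(9, 10, 8) = (162) + (-90) + (144) + (200) + (80) + (-192) = 304.
Reducing mod 11: 304 ≡ 7 (mod 11).
Since F(a, b, c) ≡ 7 ≠ 0 (mod 11), P does NOT lie on the curve.


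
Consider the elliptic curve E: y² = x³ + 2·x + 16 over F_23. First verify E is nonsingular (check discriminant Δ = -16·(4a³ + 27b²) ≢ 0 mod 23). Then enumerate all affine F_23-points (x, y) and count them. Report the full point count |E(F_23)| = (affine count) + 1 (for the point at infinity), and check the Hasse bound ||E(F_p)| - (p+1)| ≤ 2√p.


Affine points = {(0, 4), (0, 19), (3, 7), (3, 16), (5, 6), (5, 17), (9, 2), (9, 21), (10, 1), (10, 22), (11, 9), (11, 14), (13, 10), (13, 13), (16, 2), (16, 21), (17, 8), (17, 15), (19, 6), (19, 17), (20, 11), (20, 12), (21, 2), (21, 21), (22, 6), (22, 17)}; affine count = 26; |E(F_23)| = 27.

Discriminant check: Δ ∝ 4a³ + 27b² = 4·2³ + 27·16² = 4·8 + 27·256 ≡ 21 (mod 23). Nonzero ⇒ E is nonsingular.
For each x ∈ F_23, compute rhs = x³ + 2·x + 16 mod 23, then count y ∈ F_23 with y² ≡ rhs.
  x = 0: rhs = 16, matching y values: 4, 19 (2 points).
  x = 1: rhs = 19, matching y values: none (0 points).
  x = 2: rhs = 5, matching y values: none (0 points).
  x = 3: rhs = 3, matching y values: 7, 16 (2 points).
  x = 4: rhs = 19, matching y values: none (0 points).
  x = 5: rhs = 13, matching y values: 6, 17 (2 points).
  x = 6: rhs = 14, matching y values: none (0 points).
  x = 7: rhs = 5, matching y values: none (0 points).
  x = 8: rhs = 15, matching y values: none (0 points).
  x = 9: rhs = 4, matching y values: 2, 21 (2 points).
  x = 10: rhs = 1, matching y values: 1, 22 (2 points).
  x = 11: rhs = 12, matching y values: 9, 14 (2 points).
  x = 12: rhs = 20, matching y values: none (0 points).
  x = 13: rhs = 8, matching y values: 10, 13 (2 points).
  x = 14: rhs = 5, matching y values: none (0 points).
  x = 15: rhs = 17, matching y values: none (0 points).
  x = 16: rhs = 4, matching y values: 2, 21 (2 points).
  x = 17: rhs = 18, matching y values: 8, 15 (2 points).
  x = 18: rhs = 19, matching y values: none (0 points).
  x = 19: rhs = 13, matching y values: 6, 17 (2 points).
  x = 20: rhs = 6, matching y values: 11, 12 (2 points).
  x = 21: rhs = 4, matching y values: 2, 21 (2 points).
  x = 22: rhs = 13, matching y values: 6, 17 (2 points).
Total affine count: 26.
Full point count |E(F_23)| = 26 + 1 = 27.
Hasse bound: |27 − (23+1)| = |3| = 3 ≤ 2√23 ≈ 9.5917 ✓.
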